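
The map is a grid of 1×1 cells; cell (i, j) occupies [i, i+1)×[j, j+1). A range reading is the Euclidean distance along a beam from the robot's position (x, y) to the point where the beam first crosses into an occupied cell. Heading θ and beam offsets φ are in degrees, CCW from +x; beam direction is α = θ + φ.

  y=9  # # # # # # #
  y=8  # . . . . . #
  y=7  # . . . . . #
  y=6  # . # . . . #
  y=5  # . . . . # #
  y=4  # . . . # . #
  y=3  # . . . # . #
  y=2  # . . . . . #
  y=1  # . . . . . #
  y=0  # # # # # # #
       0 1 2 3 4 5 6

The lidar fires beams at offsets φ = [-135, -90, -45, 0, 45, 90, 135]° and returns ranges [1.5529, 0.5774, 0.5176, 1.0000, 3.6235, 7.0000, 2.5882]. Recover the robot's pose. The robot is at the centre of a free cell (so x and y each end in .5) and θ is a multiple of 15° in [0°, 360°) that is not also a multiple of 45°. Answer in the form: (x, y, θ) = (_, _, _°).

(x, y, θ) = (4.5, 8.5, 150°)

Enumerate (i+0.5, j+0.5, θ) over the 36 free cells and 16 admissible headings. For each, cast all 7 beams and compare to the given ranges.
  (3.5, 2.5, 150°): beam 1 = 2.5882 ≠ 1.5529 ✗
  (3.5, 4.5, 255°): beam 1 = 1.7321 ≠ 1.5529 ✗
  (4.5, 7.5, 210°): beam 2 = 1.7321 ≠ 0.5774 ✗
  (3.5, 6.5, 210°): beam 1 = 2.5882 ≠ 1.5529 ✗
  (5.5, 8.5, 210°): beam 1 = 0.5176 ≠ 1.5529 ✗
  …
  (4.5, 8.5, 150°): r_1=1.5529, r_2=0.5774, r_3=0.5176, r_4=1.0000, r_5=3.6235, r_6=7.0000, r_7=2.5882 — all match ✓
No second candidate reproduces the full scan.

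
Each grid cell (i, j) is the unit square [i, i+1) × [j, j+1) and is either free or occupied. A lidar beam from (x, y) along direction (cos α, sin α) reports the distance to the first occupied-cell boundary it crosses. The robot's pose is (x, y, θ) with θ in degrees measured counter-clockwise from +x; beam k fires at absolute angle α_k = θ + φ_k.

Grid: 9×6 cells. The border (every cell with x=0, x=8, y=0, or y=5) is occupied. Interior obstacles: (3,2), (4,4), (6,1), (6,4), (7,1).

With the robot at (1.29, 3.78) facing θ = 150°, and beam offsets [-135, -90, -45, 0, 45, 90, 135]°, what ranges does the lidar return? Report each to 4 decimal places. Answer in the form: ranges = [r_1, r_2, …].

beam 1: φ=-135°, α=15°
  d=(0.9659,0.2588)  start (1,3)  tX=0.7350 tY=0.8500  stride 1/|dx|=1.0353 1/|dy|=3.8637
    cross x-line → (2,3), t=0.7350
    cross y-line → (2,4), t=0.8500
    cross x-line → (3,4), t=1.7703
    cross x-line → (4,4), t=2.8056 (wall)
  → r_1 = 2.8056
beam 2: φ=-90°, α=60°
  d=(0.5000,0.8660)  start (1,3)  tX=1.4200 tY=0.2540  stride 1/|dx|=2.0000 1/|dy|=1.1547
    cross y-line → (1,4), t=0.2540
    cross y-line → (1,5), t=1.4087 (wall)
  → r_2 = 1.4087
beam 3: φ=-45°, α=105°
  d=(-0.2588,0.9659)  start (1,3)  tX=1.1205 tY=0.2278  stride 1/|dx|=3.8637 1/|dy|=1.0353
    cross y-line → (1,4), t=0.2278
    cross x-line → (0,4), t=1.1205 (wall)
  → r_3 = 1.1205
beam 4: φ=0°, α=150°
  d=(-0.8660,0.5000)  start (1,3)  tX=0.3349 tY=0.4400  stride 1/|dx|=1.1547 1/|dy|=2.0000
    cross x-line → (0,3), t=0.3349 (wall)
  → r_4 = 0.3349
beam 5: φ=45°, α=195°
  d=(-0.9659,-0.2588)  start (1,3)  tX=0.3002 tY=3.0137  stride 1/|dx|=1.0353 1/|dy|=3.8637
    cross x-line → (0,3), t=0.3002 (wall)
  → r_5 = 0.3002
beam 6: φ=90°, α=240°
  d=(-0.5000,-0.8660)  start (1,3)  tX=0.5800 tY=0.9007  stride 1/|dx|=2.0000 1/|dy|=1.1547
    cross x-line → (0,3), t=0.5800 (wall)
  → r_6 = 0.5800
beam 7: φ=135°, α=285°
  d=(0.2588,-0.9659)  start (1,3)  tX=2.7432 tY=0.8075  stride 1/|dx|=3.8637 1/|dy|=1.0353
    cross y-line → (1,2), t=0.8075
    cross y-line → (1,1), t=1.8428
    cross x-line → (2,1), t=2.7432
    cross y-line → (2,0), t=2.8781 (wall)
  → r_7 = 2.8781

ranges = [2.8056, 1.4087, 1.1205, 0.3349, 0.3002, 0.5800, 2.8781]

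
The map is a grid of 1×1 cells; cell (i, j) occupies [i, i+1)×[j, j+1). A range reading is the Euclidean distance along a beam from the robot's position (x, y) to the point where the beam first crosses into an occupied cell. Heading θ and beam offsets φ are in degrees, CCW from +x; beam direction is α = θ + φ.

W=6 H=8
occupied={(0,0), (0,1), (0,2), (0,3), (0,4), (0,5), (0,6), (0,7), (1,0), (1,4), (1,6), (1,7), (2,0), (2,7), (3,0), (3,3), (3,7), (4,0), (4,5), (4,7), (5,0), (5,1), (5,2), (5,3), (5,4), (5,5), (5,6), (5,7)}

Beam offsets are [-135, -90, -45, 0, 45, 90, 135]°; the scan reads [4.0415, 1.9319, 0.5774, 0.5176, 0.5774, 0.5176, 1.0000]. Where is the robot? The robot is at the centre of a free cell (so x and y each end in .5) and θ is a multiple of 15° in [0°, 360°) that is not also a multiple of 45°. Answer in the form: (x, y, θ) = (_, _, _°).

(x, y, θ) = (4.5, 1.5, 285°)

The pose lattice has 20·16 = 320 candidates. Test each by forward raycasting.
  (1.5, 5.5, 210°): beam 1 = 0.5176 ≠ 4.0415 ✗
  (3.5, 6.5, 150°): beam 1 = 1.5529 ≠ 4.0415 ✗
  (3.5, 2.5, 255°): beam 1 = 0.5774 ≠ 4.0415 ✗
  …
  (4.5, 1.5, 285°): r_1=4.0415, r_2=1.9319, r_3=0.5774, r_4=0.5176, r_5=0.5774, r_6=0.5176, r_7=1.0000 — all match ✓
Unique over the lattice → pose = (4.5, 1.5, 285°).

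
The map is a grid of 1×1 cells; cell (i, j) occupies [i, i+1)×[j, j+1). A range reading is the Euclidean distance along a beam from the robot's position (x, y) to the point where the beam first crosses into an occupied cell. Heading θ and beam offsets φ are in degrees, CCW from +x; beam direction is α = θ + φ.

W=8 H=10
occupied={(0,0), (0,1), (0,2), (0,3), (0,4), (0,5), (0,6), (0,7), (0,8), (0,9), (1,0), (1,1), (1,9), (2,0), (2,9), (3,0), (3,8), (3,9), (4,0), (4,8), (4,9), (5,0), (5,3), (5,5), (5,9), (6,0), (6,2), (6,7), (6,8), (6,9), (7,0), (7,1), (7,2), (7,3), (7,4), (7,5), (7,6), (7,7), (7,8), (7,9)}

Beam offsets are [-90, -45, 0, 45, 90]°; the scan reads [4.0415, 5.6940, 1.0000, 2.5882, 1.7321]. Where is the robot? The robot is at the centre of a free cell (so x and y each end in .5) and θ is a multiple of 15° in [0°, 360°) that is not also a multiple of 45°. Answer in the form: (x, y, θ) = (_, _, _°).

(x, y, θ) = (4.5, 6.5, 300°)

Candidates: 40 free-cell centres × 16 headings = 640 poses. Raycast each; keep the one whose scan matches to 4 dp.
  (4.5, 5.5, 105°): beam 1 = 0.5176 ≠ 4.0415 ✗
  (6.5, 1.5, 255°): beam 1 = 5.6940 ≠ 4.0415 ✗
  (2.5, 4.5, 120°): beam 1 = 2.8868 ≠ 4.0415 ✗
  (3.5, 7.5, 120°): beam 1 = 1.0000 ≠ 4.0415 ✗
  (6.5, 5.5, 300°): beam 1 = 0.5774 ≠ 4.0415 ✗
  …
  (4.5, 6.5, 300°): r_1=4.0415, r_2=5.6940, r_3=1.0000, r_4=2.5882, r_5=1.7321 — all match ✓
No second candidate reproduces the full scan.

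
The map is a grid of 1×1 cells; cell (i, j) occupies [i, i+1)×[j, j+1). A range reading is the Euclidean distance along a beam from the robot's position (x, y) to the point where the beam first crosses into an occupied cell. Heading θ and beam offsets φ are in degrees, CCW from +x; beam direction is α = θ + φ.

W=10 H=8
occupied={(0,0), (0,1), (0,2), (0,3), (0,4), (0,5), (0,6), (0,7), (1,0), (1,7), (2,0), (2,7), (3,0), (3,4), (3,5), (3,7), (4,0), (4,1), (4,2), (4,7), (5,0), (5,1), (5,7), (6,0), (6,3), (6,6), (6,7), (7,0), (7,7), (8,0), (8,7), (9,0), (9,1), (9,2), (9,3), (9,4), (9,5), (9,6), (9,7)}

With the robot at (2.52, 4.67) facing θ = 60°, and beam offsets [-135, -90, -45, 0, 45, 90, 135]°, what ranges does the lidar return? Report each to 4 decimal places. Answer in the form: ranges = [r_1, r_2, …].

ranges = [3.7995, 0.5543, 0.4969, 0.9600, 2.4122, 1.7551, 1.5736]

beam 1: φ=-135°, α=285°
  direction (0.2588, -0.9659); cell (2,4); t to first gridline: x 1.8546, y 0.6936 (then +3.8637 / +1.0353)
    (2,3) via y @ 0.6936
    (2,2) via y @ 1.7289
    (3,2) via x @ 1.8546
    (3,1) via y @ 2.7642
    (3,0) via y @ 3.7995  # hit
  → r_1 = 3.7995
beam 2: φ=-90°, α=330°
  direction (0.8660, -0.5000); cell (2,4); t to first gridline: x 0.5543, y 1.3400 (then +1.1547 / +2.0000)
    (3,4) via x @ 0.5543  # hit
  → r_2 = 0.5543
beam 3: φ=-45°, α=15°
  direction (0.9659, 0.2588); cell (2,4); t to first gridline: x 0.4969, y 1.2750 (then +1.0353 / +3.8637)
    (3,4) via x @ 0.4969  # hit
  → r_3 = 0.4969
beam 4: φ=0°, α=60°
  direction (0.5000, 0.8660); cell (2,4); t to first gridline: x 0.9600, y 0.3811 (then +2.0000 / +1.1547)
    (2,5) via y @ 0.3811
    (3,5) via x @ 0.9600  # hit
  → r_4 = 0.9600
beam 5: φ=45°, α=105°
  direction (-0.2588, 0.9659); cell (2,4); t to first gridline: x 2.0091, y 0.3416 (then +3.8637 / +1.0353)
    (2,5) via y @ 0.3416
    (2,6) via y @ 1.3769
    (1,6) via x @ 2.0091
    (1,7) via y @ 2.4122  # hit
  → r_5 = 2.4122
beam 6: φ=90°, α=150°
  direction (-0.8660, 0.5000); cell (2,4); t to first gridline: x 0.6004, y 0.6600 (then +1.1547 / +2.0000)
    (1,4) via x @ 0.6004
    (1,5) via y @ 0.6600
    (0,5) via x @ 1.7551  # hit
  → r_6 = 1.7551
beam 7: φ=135°, α=195°
  direction (-0.9659, -0.2588); cell (2,4); t to first gridline: x 0.5383, y 2.5887 (then +1.0353 / +3.8637)
    (1,4) via x @ 0.5383
    (0,4) via x @ 1.5736  # hit
  → r_7 = 1.5736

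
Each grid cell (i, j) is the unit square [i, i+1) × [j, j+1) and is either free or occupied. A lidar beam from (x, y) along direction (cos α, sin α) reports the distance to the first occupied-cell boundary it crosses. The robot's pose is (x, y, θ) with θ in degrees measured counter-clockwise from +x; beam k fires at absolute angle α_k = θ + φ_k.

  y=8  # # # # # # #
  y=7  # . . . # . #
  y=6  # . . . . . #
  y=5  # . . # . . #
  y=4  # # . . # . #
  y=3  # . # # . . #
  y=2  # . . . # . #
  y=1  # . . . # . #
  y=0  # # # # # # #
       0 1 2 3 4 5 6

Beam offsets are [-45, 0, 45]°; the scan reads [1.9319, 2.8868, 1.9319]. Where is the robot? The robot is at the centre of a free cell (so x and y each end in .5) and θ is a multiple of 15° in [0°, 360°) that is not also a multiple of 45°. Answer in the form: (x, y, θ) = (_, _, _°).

(x, y, θ) = (1.5, 1.5, 30°)

The pose lattice has 27·16 = 432 candidates. Test each by forward raycasting.
  (5.5, 2.5, 345°): beam 1 = 1.0000 ≠ 1.9319 ✗
  (4.5, 6.5, 195°): beam 1 = 3.0000 ≠ 1.9319 ✗
  (4.5, 6.5, 345°): beam 1 = 3.0000 ≠ 1.9319 ✗
  …
  (1.5, 1.5, 30°): r_1=1.9319, r_2=2.8868, r_3=1.9319 — all match ✓
Unique over the lattice → pose = (1.5, 1.5, 30°).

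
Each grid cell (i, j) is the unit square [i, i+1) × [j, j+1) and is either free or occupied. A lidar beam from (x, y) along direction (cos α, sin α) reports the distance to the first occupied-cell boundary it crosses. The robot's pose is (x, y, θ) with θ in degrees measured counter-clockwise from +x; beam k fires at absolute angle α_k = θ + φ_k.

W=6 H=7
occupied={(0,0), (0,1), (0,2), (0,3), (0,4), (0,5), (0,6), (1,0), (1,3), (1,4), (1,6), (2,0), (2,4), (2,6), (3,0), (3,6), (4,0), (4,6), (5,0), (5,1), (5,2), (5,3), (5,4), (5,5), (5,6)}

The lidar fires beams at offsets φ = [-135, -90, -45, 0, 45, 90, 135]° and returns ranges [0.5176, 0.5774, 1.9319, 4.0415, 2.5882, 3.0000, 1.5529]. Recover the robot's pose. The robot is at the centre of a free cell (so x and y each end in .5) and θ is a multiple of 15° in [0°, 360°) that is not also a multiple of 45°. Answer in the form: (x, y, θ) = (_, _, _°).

Candidates: 17 free-cell centres × 16 headings = 272 poses. Raycast each; keep the one whose scan matches to 4 dp.
  (3.5, 1.5, 330°): beam 1 = 1.9319 ≠ 0.5176 ✗
  (4.5, 5.5, 345°): beam 1 = 1.7321 ≠ 0.5176 ✗
  (1.5, 5.5, 345°): beam 1 = 0.5774 ≠ 0.5176 ✗
  (3.5, 2.5, 210°): beam 1 = 3.6235 ≠ 0.5176 ✗
  (3.5, 5.5, 255°): beam 1 = 0.5774 ≠ 0.5176 ✗
  …
  (4.5, 2.5, 120°): r_1=0.5176, r_2=0.5774, r_3=1.9319, r_4=4.0415, r_5=2.5882, r_6=3.0000, r_7=1.5529 — all match ✓
Only this pose fits every beam.

(x, y, θ) = (4.5, 2.5, 120°)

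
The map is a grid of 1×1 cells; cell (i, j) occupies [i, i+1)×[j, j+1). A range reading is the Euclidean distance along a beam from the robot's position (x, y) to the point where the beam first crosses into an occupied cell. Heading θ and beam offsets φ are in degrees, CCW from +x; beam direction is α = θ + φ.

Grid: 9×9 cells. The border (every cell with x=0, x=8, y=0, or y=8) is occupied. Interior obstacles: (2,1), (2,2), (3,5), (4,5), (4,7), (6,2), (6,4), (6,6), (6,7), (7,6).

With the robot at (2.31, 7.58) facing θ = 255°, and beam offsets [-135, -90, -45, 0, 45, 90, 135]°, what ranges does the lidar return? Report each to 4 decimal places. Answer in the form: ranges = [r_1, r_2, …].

beam 1: φ=-135°, α=120°
  direction (-0.5000, 0.8660); cell (2,7); t to first gridline: x 0.6200, y 0.4850 (then +2.0000 / +1.1547)
    (2,8) via y @ 0.4850  # hit
  → r_1 = 0.4850
beam 2: φ=-90°, α=165°
  direction (-0.9659, 0.2588); cell (2,7); t to first gridline: x 0.3209, y 1.6228 (then +1.0353 / +3.8637)
    (1,7) via x @ 0.3209
    (0,7) via x @ 1.3562  # hit
  → r_2 = 1.3562
beam 3: φ=-45°, α=210°
  direction (-0.8660, -0.5000); cell (2,7); t to first gridline: x 0.3580, y 1.1600 (then +1.1547 / +2.0000)
    (1,7) via x @ 0.3580
    (1,6) via y @ 1.1600
    (0,6) via x @ 1.5127  # hit
  → r_3 = 1.5127
beam 4: φ=0°, α=255°
  direction (-0.2588, -0.9659); cell (2,7); t to first gridline: x 1.1977, y 0.6005 (then +3.8637 / +1.0353)
    (2,6) via y @ 0.6005
    (1,6) via x @ 1.1977
    (1,5) via y @ 1.6357
    (1,4) via y @ 2.6710
    (1,3) via y @ 3.7063
    (1,2) via y @ 4.7416
    (0,2) via x @ 5.0615  # hit
  → r_4 = 5.0615
beam 5: φ=45°, α=300°
  direction (0.5000, -0.8660); cell (2,7); t to first gridline: x 1.3800, y 0.6697 (then +2.0000 / +1.1547)
    (2,6) via y @ 0.6697
    (3,6) via x @ 1.3800
    (3,5) via y @ 1.8244  # hit
  → r_5 = 1.8244
beam 6: φ=90°, α=345°
  direction (0.9659, -0.2588); cell (2,7); t to first gridline: x 0.7143, y 2.2409 (then +1.0353 / +3.8637)
    (3,7) via x @ 0.7143
    (4,7) via x @ 1.7496  # hit
  → r_6 = 1.7496
beam 7: φ=135°, α=30°
  direction (0.8660, 0.5000); cell (2,7); t to first gridline: x 0.7967, y 0.8400 (then +1.1547 / +2.0000)
    (3,7) via x @ 0.7967
    (3,8) via y @ 0.8400  # hit
  → r_7 = 0.8400

ranges = [0.4850, 1.3562, 1.5127, 5.0615, 1.8244, 1.7496, 0.8400]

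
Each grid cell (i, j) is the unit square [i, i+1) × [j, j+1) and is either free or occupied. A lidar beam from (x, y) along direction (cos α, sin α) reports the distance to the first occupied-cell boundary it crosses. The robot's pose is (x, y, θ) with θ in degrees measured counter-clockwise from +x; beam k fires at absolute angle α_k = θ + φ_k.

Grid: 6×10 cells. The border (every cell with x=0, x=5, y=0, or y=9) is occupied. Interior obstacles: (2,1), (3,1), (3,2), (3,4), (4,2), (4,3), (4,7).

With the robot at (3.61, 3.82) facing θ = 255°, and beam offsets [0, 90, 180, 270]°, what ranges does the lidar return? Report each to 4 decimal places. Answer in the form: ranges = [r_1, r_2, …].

ranges = [0.8489, 0.4038, 0.1863, 2.7021]

beam 1: φ=0°, α=255°
  d=(-0.2588,-0.9659)  start (3,3)  tX=2.3569 tY=0.8489  stride 1/|dx|=3.8637 1/|dy|=1.0353
    cross y-line → (3,2), t=0.8489 (wall)
  → r_1 = 0.8489
beam 2: φ=90°, α=345°
  d=(0.9659,-0.2588)  start (3,3)  tX=0.4038 tY=3.1682  stride 1/|dx|=1.0353 1/|dy|=3.8637
    cross x-line → (4,3), t=0.4038 (wall)
  → r_2 = 0.4038
beam 3: φ=180°, α=75°
  d=(0.2588,0.9659)  start (3,3)  tX=1.5068 tY=0.1863  stride 1/|dx|=3.8637 1/|dy|=1.0353
    cross y-line → (3,4), t=0.1863 (wall)
  → r_3 = 0.1863
beam 4: φ=270°, α=165°
  d=(-0.9659,0.2588)  start (3,3)  tX=0.6315 tY=0.6955  stride 1/|dx|=1.0353 1/|dy|=3.8637
    cross x-line → (2,3), t=0.6315
    cross y-line → (2,4), t=0.6955
    cross x-line → (1,4), t=1.6668
    cross x-line → (0,4), t=2.7021 (wall)
  → r_4 = 2.7021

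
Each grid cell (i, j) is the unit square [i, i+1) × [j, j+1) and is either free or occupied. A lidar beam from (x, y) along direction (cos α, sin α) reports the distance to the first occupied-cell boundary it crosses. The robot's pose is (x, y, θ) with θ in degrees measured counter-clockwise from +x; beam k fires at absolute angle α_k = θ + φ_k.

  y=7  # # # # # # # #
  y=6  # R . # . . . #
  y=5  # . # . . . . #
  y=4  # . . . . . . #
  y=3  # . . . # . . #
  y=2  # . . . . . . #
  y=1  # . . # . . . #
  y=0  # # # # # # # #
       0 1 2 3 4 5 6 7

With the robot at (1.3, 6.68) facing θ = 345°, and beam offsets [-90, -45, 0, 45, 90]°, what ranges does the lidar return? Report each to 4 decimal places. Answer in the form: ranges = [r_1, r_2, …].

ranges = [1.1591, 1.4000, 1.7600, 0.6400, 0.3313]

beam 1: φ=-90°, α=255°
  d=(-0.2588,-0.9659)  start (1,6)  tX=1.1591 tY=0.7040  stride 1/|dx|=3.8637 1/|dy|=1.0353
    cross y-line → (1,5), t=0.7040
    cross x-line → (0,5), t=1.1591 (wall)
  → r_1 = 1.1591
beam 2: φ=-45°, α=300°
  d=(0.5000,-0.8660)  start (1,6)  tX=1.4000 tY=0.7852  stride 1/|dx|=2.0000 1/|dy|=1.1547
    cross y-line → (1,5), t=0.7852
    cross x-line → (2,5), t=1.4000 (wall)
  → r_2 = 1.4000
beam 3: φ=0°, α=345°
  d=(0.9659,-0.2588)  start (1,6)  tX=0.7247 tY=2.6273  stride 1/|dx|=1.0353 1/|dy|=3.8637
    cross x-line → (2,6), t=0.7247
    cross x-line → (3,6), t=1.7600 (wall)
  → r_3 = 1.7600
beam 4: φ=45°, α=30°
  d=(0.8660,0.5000)  start (1,6)  tX=0.8083 tY=0.6400  stride 1/|dx|=1.1547 1/|dy|=2.0000
    cross y-line → (1,7), t=0.6400 (wall)
  → r_4 = 0.6400
beam 5: φ=90°, α=75°
  d=(0.2588,0.9659)  start (1,6)  tX=2.7046 tY=0.3313  stride 1/|dx|=3.8637 1/|dy|=1.0353
    cross y-line → (1,7), t=0.3313 (wall)
  → r_5 = 0.3313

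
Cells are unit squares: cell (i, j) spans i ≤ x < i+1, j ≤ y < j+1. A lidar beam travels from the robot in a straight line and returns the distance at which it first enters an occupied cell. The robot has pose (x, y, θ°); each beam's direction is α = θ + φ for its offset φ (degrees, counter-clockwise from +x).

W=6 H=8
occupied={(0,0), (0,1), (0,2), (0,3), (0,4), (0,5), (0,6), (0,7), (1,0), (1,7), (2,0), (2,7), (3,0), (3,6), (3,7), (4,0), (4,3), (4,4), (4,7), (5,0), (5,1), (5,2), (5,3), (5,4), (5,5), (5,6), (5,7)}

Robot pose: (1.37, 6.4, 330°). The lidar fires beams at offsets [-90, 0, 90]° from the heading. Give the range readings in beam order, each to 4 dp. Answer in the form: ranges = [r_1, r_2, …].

ranges = [0.7400, 3.0369, 0.6928]

beam 1: φ=-90°, α=240°
  direction (-0.5000, -0.8660); cell (1,6); t to first gridline: x 0.7400, y 0.4619 (then +2.0000 / +1.1547)
    (1,5) via y @ 0.4619
    (0,5) via x @ 0.7400  # hit
  → r_1 = 0.7400
beam 2: φ=0°, α=330°
  direction (0.8660, -0.5000); cell (1,6); t to first gridline: x 0.7275, y 0.8000 (then +1.1547 / +2.0000)
    (2,6) via x @ 0.7275
    (2,5) via y @ 0.8000
    (3,5) via x @ 1.8822
    (3,4) via y @ 2.8000
    (4,4) via x @ 3.0369  # hit
  → r_2 = 3.0369
beam 3: φ=90°, α=60°
  direction (0.5000, 0.8660); cell (1,6); t to first gridline: x 1.2600, y 0.6928 (then +2.0000 / +1.1547)
    (1,7) via y @ 0.6928  # hit
  → r_3 = 0.6928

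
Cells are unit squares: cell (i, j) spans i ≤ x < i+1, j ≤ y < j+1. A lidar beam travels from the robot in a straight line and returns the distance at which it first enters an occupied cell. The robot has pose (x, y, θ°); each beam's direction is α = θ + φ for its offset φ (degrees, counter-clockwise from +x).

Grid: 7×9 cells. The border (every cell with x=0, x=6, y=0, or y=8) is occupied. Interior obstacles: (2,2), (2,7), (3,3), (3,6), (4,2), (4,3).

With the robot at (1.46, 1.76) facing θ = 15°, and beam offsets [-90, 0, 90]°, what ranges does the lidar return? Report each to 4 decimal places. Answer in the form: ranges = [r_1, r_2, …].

beam 1: φ=-90°, α=285°
  dir = (cos 285°, sin 285°) = (0.2588, -0.9659); from cell (1,1)
  next x-line at t=2.0864, next y-line at t=0.7868; Δt_x=3.8637, Δt_y=1.0353
    y: enter (1,0) at t=0.7868 ← occupied
  → r_1 = 0.7868
beam 2: φ=0°, α=15°
  dir = (cos 15°, sin 15°) = (0.9659, 0.2588); from cell (1,1)
  next x-line at t=0.5590, next y-line at t=0.9273; Δt_x=1.0353, Δt_y=3.8637
    x: enter (2,1) at t=0.5590
    y: enter (2,2) at t=0.9273 ← occupied
  → r_2 = 0.9273
beam 3: φ=90°, α=105°
  dir = (cos 105°, sin 105°) = (-0.2588, 0.9659); from cell (1,1)
  next x-line at t=1.7773, next y-line at t=0.2485; Δt_x=3.8637, Δt_y=1.0353
    y: enter (1,2) at t=0.2485
    y: enter (1,3) at t=1.2837
    x: enter (0,3) at t=1.7773 ← occupied
  → r_3 = 1.7773

ranges = [0.7868, 0.9273, 1.7773]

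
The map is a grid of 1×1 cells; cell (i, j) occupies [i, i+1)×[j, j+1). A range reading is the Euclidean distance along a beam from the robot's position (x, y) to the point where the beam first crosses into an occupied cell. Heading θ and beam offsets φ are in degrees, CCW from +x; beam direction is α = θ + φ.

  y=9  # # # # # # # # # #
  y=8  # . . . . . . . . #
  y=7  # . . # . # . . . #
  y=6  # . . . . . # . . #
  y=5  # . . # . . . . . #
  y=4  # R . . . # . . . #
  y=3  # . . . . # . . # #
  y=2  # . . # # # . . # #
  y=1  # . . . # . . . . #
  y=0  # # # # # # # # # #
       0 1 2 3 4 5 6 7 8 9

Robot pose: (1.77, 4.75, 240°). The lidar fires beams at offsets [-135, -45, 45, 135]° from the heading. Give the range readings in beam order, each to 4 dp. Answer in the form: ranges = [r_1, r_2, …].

ranges = [2.9751, 0.7972, 3.8823, 1.2734]

beam 1: φ=-135°, α=105°
  direction (-0.2588, 0.9659); cell (1,4); t to first gridline: x 2.9751, y 0.2588 (then +3.8637 / +1.0353)
    (1,5) via y @ 0.2588
    (1,6) via y @ 1.2941
    (1,7) via y @ 2.3294
    (0,7) via x @ 2.9751  # hit
  → r_1 = 2.9751
beam 2: φ=-45°, α=195°
  direction (-0.9659, -0.2588); cell (1,4); t to first gridline: x 0.7972, y 2.8978 (then +1.0353 / +3.8637)
    (0,4) via x @ 0.7972  # hit
  → r_2 = 0.7972
beam 3: φ=45°, α=285°
  direction (0.2588, -0.9659); cell (1,4); t to first gridline: x 0.8887, y 0.7765 (then +3.8637 / +1.0353)
    (1,3) via y @ 0.7765
    (2,3) via x @ 0.8887
    (2,2) via y @ 1.8117
    (2,1) via y @ 2.8470
    (2,0) via y @ 3.8823  # hit
  → r_3 = 3.8823
beam 4: φ=135°, α=15°
  direction (0.9659, 0.2588); cell (1,4); t to first gridline: x 0.2381, y 0.9659 (then +1.0353 / +3.8637)
    (2,4) via x @ 0.2381
    (2,5) via y @ 0.9659
    (3,5) via x @ 1.2734  # hit
  → r_4 = 1.2734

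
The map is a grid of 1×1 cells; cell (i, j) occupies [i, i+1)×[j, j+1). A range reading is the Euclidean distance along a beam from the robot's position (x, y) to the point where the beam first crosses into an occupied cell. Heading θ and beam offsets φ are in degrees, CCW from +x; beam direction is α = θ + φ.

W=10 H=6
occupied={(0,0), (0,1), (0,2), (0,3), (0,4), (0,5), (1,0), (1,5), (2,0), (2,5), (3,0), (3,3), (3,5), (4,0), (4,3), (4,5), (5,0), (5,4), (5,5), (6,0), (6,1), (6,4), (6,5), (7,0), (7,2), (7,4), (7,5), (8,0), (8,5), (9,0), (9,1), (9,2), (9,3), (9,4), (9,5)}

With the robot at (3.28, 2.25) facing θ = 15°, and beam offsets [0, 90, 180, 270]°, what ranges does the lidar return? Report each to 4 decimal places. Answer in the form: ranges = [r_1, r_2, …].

ranges = [5.9218, 0.7765, 2.3604, 1.2941]

beam 1: φ=0°, α=15°
  direction (0.9659, 0.2588); cell (3,2); t to first gridline: x 0.7454, y 2.8978 (then +1.0353 / +3.8637)
    (4,2) via x @ 0.7454
    (5,2) via x @ 1.7807
    (6,2) via x @ 2.8160
    (6,3) via y @ 2.8978
    (7,3) via x @ 3.8512
    (8,3) via x @ 4.8865
    (9,3) via x @ 5.9218  # hit
  → r_1 = 5.9218
beam 2: φ=90°, α=105°
  direction (-0.2588, 0.9659); cell (3,2); t to first gridline: x 1.0818, y 0.7765 (then +3.8637 / +1.0353)
    (3,3) via y @ 0.7765  # hit
  → r_2 = 0.7765
beam 3: φ=180°, α=195°
  direction (-0.9659, -0.2588); cell (3,2); t to first gridline: x 0.2899, y 0.9659 (then +1.0353 / +3.8637)
    (2,2) via x @ 0.2899
    (2,1) via y @ 0.9659
    (1,1) via x @ 1.3252
    (0,1) via x @ 2.3604  # hit
  → r_3 = 2.3604
beam 4: φ=270°, α=285°
  direction (0.2588, -0.9659); cell (3,2); t to first gridline: x 2.7819, y 0.2588 (then +3.8637 / +1.0353)
    (3,1) via y @ 0.2588
    (3,0) via y @ 1.2941  # hit
  → r_4 = 1.2941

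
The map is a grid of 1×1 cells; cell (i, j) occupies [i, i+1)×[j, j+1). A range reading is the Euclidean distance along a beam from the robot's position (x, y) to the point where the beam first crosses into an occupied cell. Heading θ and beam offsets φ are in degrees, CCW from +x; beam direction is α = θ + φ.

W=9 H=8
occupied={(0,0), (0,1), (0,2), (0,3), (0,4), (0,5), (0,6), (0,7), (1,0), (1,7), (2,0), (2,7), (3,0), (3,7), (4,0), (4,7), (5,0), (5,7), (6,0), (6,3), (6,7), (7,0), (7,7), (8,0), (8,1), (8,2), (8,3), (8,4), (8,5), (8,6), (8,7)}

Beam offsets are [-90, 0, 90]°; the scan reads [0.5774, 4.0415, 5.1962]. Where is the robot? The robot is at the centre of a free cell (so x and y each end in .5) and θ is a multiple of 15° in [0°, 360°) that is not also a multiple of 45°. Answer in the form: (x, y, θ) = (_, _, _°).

Enumerate (i+0.5, j+0.5, θ) over the 41 free cells and 16 admissible headings. For each, cast all 3 beams and compare to the given ranges.
  (5.5, 6.5, 165°): beam 1 = 0.5176 ≠ 0.5774 ✗
  (1.5, 4.5, 30°): beam 1 = 4.0415 ≠ 0.5774 ✗
  (7.5, 4.5, 285°): beam 1 = 6.7293 ≠ 0.5774 ✗
  (4.5, 3.5, 285°): beam 1 = 3.6235 ≠ 0.5774 ✗
  …
  (5.5, 3.5, 60°): r_1=0.5774, r_2=4.0415, r_3=5.1962 — all match ✓
Unique over the lattice → pose = (5.5, 3.5, 60°).

(x, y, θ) = (5.5, 3.5, 60°)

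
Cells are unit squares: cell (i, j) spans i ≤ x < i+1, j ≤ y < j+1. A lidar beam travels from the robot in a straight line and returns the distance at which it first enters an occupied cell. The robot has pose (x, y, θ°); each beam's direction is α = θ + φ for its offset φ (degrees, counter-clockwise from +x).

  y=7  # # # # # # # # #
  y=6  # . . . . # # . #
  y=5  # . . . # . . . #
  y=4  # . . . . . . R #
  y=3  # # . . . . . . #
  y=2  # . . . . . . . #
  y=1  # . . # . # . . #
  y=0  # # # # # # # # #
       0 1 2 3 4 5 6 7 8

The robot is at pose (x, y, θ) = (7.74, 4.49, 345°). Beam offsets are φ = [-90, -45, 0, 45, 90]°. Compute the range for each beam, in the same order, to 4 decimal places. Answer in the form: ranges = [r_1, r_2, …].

beam 1: φ=-90°, α=255°
  dir = (cos 255°, sin 255°) = (-0.2588, -0.9659); from cell (7,4)
  next x-line at t=2.8591, next y-line at t=0.5073; Δt_x=3.8637, Δt_y=1.0353
    y: enter (7,3) at t=0.5073
    y: enter (7,2) at t=1.5426
    y: enter (7,1) at t=2.5778
    x: enter (6,1) at t=2.8591
    y: enter (6,0) at t=3.6131 ← occupied
  → r_1 = 3.6131
beam 2: φ=-45°, α=300°
  dir = (cos 300°, sin 300°) = (0.5000, -0.8660); from cell (7,4)
  next x-line at t=0.5200, next y-line at t=0.5658; Δt_x=2.0000, Δt_y=1.1547
    x: enter (8,4) at t=0.5200 ← occupied
  → r_2 = 0.5200
beam 3: φ=0°, α=345°
  dir = (cos 345°, sin 345°) = (0.9659, -0.2588); from cell (7,4)
  next x-line at t=0.2692, next y-line at t=1.8932; Δt_x=1.0353, Δt_y=3.8637
    x: enter (8,4) at t=0.2692 ← occupied
  → r_3 = 0.2692
beam 4: φ=45°, α=30°
  dir = (cos 30°, sin 30°) = (0.8660, 0.5000); from cell (7,4)
  next x-line at t=0.3002, next y-line at t=1.0200; Δt_x=1.1547, Δt_y=2.0000
    x: enter (8,4) at t=0.3002 ← occupied
  → r_4 = 0.3002
beam 5: φ=90°, α=75°
  dir = (cos 75°, sin 75°) = (0.2588, 0.9659); from cell (7,4)
  next x-line at t=1.0046, next y-line at t=0.5280; Δt_x=3.8637, Δt_y=1.0353
    y: enter (7,5) at t=0.5280
    x: enter (8,5) at t=1.0046 ← occupied
  → r_5 = 1.0046

ranges = [3.6131, 0.5200, 0.2692, 0.3002, 1.0046]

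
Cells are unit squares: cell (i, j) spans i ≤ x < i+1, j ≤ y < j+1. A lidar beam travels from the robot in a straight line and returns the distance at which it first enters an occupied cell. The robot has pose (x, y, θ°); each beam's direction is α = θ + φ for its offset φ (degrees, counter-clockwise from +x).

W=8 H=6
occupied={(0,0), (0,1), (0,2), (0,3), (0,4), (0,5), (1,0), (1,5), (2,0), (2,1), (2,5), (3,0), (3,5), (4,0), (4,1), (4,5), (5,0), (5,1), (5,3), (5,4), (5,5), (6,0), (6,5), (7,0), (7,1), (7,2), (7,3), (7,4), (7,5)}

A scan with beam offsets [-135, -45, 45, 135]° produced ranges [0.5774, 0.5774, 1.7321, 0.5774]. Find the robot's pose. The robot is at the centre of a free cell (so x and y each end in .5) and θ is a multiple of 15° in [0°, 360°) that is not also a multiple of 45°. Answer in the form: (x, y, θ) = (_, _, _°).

(x, y, θ) = (6.5, 1.5, 75°)

Candidates: 19 free-cell centres × 16 headings = 304 poses. Raycast each; keep the one whose scan matches to 4 dp.
  (5.5, 2.5, 105°): beam 1 = 1.7321 ≠ 0.5774 ✗
  (2.5, 2.5, 15°): beam 2 = 1.7321 ≠ 0.5774 ✗
  (1.5, 4.5, 285°): beam 2 = 1.0000 ≠ 0.5774 ✗
  (3.5, 4.5, 210°): beam 1 = 0.5176 ≠ 0.5774 ✗
  …
  (6.5, 1.5, 75°): r_1=0.5774, r_2=0.5774, r_3=1.7321, r_4=0.5774 — all match ✓
Unique over the lattice → pose = (6.5, 1.5, 75°).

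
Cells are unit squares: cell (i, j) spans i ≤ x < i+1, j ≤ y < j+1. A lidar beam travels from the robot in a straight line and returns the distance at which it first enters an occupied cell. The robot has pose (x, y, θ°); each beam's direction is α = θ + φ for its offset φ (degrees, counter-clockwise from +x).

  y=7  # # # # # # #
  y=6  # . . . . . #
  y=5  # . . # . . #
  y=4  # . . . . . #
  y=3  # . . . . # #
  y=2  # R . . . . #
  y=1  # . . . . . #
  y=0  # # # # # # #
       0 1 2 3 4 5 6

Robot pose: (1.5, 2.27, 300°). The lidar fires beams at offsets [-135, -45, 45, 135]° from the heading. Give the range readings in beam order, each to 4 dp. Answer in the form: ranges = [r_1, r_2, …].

beam 1: φ=-135°, α=165°
  dir = (cos 165°, sin 165°) = (-0.9659, 0.2588); from cell (1,2)
  next x-line at t=0.5176, next y-line at t=2.8205; Δt_x=1.0353, Δt_y=3.8637
    x: enter (0,2) at t=0.5176 ← occupied
  → r_1 = 0.5176
beam 2: φ=-45°, α=255°
  dir = (cos 255°, sin 255°) = (-0.2588, -0.9659); from cell (1,2)
  next x-line at t=1.9319, next y-line at t=0.2795; Δt_x=3.8637, Δt_y=1.0353
    y: enter (1,1) at t=0.2795
    y: enter (1,0) at t=1.3148 ← occupied
  → r_2 = 1.3148
beam 3: φ=45°, α=345°
  dir = (cos 345°, sin 345°) = (0.9659, -0.2588); from cell (1,2)
  next x-line at t=0.5176, next y-line at t=1.0432; Δt_x=1.0353, Δt_y=3.8637
    x: enter (2,2) at t=0.5176
    y: enter (2,1) at t=1.0432
    x: enter (3,1) at t=1.5529
    x: enter (4,1) at t=2.5882
    x: enter (5,1) at t=3.6235
    x: enter (6,1) at t=4.6587 ← occupied
  → r_3 = 4.6587
beam 4: φ=135°, α=75°
  dir = (cos 75°, sin 75°) = (0.2588, 0.9659); from cell (1,2)
  next x-line at t=1.9319, next y-line at t=0.7558; Δt_x=3.8637, Δt_y=1.0353
    y: enter (1,3) at t=0.7558
    y: enter (1,4) at t=1.7910
    x: enter (2,4) at t=1.9319
    y: enter (2,5) at t=2.8263
    y: enter (2,6) at t=3.8616
    y: enter (2,7) at t=4.8969 ← occupied
  → r_4 = 4.8969

ranges = [0.5176, 1.3148, 4.6587, 4.8969]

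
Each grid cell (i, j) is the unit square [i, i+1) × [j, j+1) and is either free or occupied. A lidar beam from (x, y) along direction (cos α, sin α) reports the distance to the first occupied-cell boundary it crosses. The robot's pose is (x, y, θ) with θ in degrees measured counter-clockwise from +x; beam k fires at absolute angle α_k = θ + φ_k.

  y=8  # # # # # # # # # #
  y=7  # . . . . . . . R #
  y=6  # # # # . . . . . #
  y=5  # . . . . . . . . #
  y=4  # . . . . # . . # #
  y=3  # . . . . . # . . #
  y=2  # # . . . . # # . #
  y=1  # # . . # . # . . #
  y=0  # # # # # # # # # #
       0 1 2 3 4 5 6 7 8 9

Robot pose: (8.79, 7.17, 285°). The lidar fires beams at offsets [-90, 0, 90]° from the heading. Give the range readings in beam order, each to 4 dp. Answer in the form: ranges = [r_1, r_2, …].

beam 1: φ=-90°, α=195°
  dir = (cos 195°, sin 195°) = (-0.9659, -0.2588); from cell (8,7)
  next x-line at t=0.8179, next y-line at t=0.6568; Δt_x=1.0353, Δt_y=3.8637
    y: enter (8,6) at t=0.6568
    x: enter (7,6) at t=0.8179
    x: enter (6,6) at t=1.8531
    x: enter (5,6) at t=2.8884
    x: enter (4,6) at t=3.9237
    y: enter (4,5) at t=4.5205
    x: enter (3,5) at t=4.9590
    x: enter (2,5) at t=5.9942
    x: enter (1,5) at t=7.0295
    x: enter (0,5) at t=8.0648 ← occupied
  → r_1 = 8.0648
beam 2: φ=0°, α=285°
  dir = (cos 285°, sin 285°) = (0.2588, -0.9659); from cell (8,7)
  next x-line at t=0.8114, next y-line at t=0.1760; Δt_x=3.8637, Δt_y=1.0353
    y: enter (8,6) at t=0.1760
    x: enter (9,6) at t=0.8114 ← occupied
  → r_2 = 0.8114
beam 3: φ=90°, α=15°
  dir = (cos 15°, sin 15°) = (0.9659, 0.2588); from cell (8,7)
  next x-line at t=0.2174, next y-line at t=3.2069; Δt_x=1.0353, Δt_y=3.8637
    x: enter (9,7) at t=0.2174 ← occupied
  → r_3 = 0.2174

ranges = [8.0648, 0.8114, 0.2174]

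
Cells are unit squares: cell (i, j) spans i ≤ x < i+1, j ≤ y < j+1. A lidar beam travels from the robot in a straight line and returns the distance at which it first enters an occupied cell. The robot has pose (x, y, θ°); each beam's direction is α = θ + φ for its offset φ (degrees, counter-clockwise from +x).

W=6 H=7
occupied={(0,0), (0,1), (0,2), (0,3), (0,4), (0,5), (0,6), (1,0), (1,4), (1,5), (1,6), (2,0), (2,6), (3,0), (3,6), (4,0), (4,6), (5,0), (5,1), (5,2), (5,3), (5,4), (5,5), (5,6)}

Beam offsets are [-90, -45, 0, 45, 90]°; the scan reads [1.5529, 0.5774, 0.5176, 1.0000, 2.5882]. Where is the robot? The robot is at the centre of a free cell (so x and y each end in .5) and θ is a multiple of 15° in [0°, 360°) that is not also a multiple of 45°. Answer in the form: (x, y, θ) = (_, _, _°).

(x, y, θ) = (2.5, 1.5, 285°)

Candidates: 18 free-cell centres × 16 headings = 288 poses. Raycast each; keep the one whose scan matches to 4 dp.
  (4.5, 2.5, 75°): beam 1 = 0.5176 ≠ 1.5529 ✗
  (4.5, 5.5, 195°): beam 1 = 0.5176 ≠ 1.5529 ✗
  (1.5, 3.5, 285°): beam 1 = 0.5176 ≠ 1.5529 ✗
  (2.5, 2.5, 60°): beam 1 = 2.8868 ≠ 1.5529 ✗
  …
  (2.5, 1.5, 285°): r_1=1.5529, r_2=0.5774, r_3=0.5176, r_4=1.0000, r_5=2.5882 — all match ✓
Only this pose fits every beam.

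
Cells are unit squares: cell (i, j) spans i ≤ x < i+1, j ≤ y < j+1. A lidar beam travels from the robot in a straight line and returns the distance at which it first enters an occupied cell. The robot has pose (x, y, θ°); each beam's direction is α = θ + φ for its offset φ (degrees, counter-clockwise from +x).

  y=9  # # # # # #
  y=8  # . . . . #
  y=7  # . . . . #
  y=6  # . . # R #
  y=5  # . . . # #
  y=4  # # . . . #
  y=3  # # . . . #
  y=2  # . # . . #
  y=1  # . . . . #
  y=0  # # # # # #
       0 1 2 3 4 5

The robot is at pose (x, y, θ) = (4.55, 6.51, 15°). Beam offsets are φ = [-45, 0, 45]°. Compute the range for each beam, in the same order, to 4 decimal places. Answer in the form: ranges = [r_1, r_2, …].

beam 1: φ=-45°, α=330°
  d=(0.8660,-0.5000)  start (4,6)  tX=0.5196 tY=1.0200  stride 1/|dx|=1.1547 1/|dy|=2.0000
    cross x-line → (5,6), t=0.5196 (wall)
  → r_1 = 0.5196
beam 2: φ=0°, α=15°
  d=(0.9659,0.2588)  start (4,6)  tX=0.4659 tY=1.8932  stride 1/|dx|=1.0353 1/|dy|=3.8637
    cross x-line → (5,6), t=0.4659 (wall)
  → r_2 = 0.4659
beam 3: φ=45°, α=60°
  d=(0.5000,0.8660)  start (4,6)  tX=0.9000 tY=0.5658  stride 1/|dx|=2.0000 1/|dy|=1.1547
    cross y-line → (4,7), t=0.5658
    cross x-line → (5,7), t=0.9000 (wall)
  → r_3 = 0.9000

ranges = [0.5196, 0.4659, 0.9000]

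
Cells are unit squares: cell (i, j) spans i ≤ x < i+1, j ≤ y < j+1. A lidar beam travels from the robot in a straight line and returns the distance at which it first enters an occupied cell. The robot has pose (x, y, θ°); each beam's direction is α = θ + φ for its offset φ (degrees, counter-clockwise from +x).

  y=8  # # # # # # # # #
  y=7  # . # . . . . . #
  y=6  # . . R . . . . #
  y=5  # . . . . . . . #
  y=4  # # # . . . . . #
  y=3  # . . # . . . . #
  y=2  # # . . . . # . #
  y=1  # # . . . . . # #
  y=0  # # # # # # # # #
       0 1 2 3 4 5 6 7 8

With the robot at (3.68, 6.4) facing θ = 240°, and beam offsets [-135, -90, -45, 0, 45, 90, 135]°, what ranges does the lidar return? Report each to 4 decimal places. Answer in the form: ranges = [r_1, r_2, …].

beam 1: φ=-135°, α=105°
  direction (-0.2588, 0.9659); cell (3,6); t to first gridline: x 2.6273, y 0.6212 (then +3.8637 / +1.0353)
    (3,7) via y @ 0.6212
    (3,8) via y @ 1.6564  # hit
  → r_1 = 1.6564
beam 2: φ=-90°, α=150°
  direction (-0.8660, 0.5000); cell (3,6); t to first gridline: x 0.7852, y 1.2000 (then +1.1547 / +2.0000)
    (2,6) via x @ 0.7852
    (2,7) via y @ 1.2000  # hit
  → r_2 = 1.2000
beam 3: φ=-45°, α=195°
  direction (-0.9659, -0.2588); cell (3,6); t to first gridline: x 0.7040, y 1.5455 (then +1.0353 / +3.8637)
    (2,6) via x @ 0.7040
    (2,5) via y @ 1.5455
    (1,5) via x @ 1.7393
    (0,5) via x @ 2.7745  # hit
  → r_3 = 2.7745
beam 4: φ=0°, α=240°
  direction (-0.5000, -0.8660); cell (3,6); t to first gridline: x 1.3600, y 0.4619 (then +2.0000 / +1.1547)
    (3,5) via y @ 0.4619
    (2,5) via x @ 1.3600
    (2,4) via y @ 1.6166  # hit
  → r_4 = 1.6166
beam 5: φ=45°, α=285°
  direction (0.2588, -0.9659); cell (3,6); t to first gridline: x 1.2364, y 0.4141 (then +3.8637 / +1.0353)
    (3,5) via y @ 0.4141
    (4,5) via x @ 1.2364
    (4,4) via y @ 1.4494
    (4,3) via y @ 2.4847
    (4,2) via y @ 3.5199
    (4,1) via y @ 4.5552
    (5,1) via x @ 5.1001
    (5,0) via y @ 5.5905  # hit
  → r_5 = 5.5905
beam 6: φ=90°, α=330°
  direction (0.8660, -0.5000); cell (3,6); t to first gridline: x 0.3695, y 0.8000 (then +1.1547 / +2.0000)
    (4,6) via x @ 0.3695
    (4,5) via y @ 0.8000
    (5,5) via x @ 1.5242
    (6,5) via x @ 2.6789
    (6,4) via y @ 2.8000
    (7,4) via x @ 3.8336
    (7,3) via y @ 4.8000
    (8,3) via x @ 4.9883  # hit
  → r_6 = 4.9883
beam 7: φ=135°, α=15°
  direction (0.9659, 0.2588); cell (3,6); t to first gridline: x 0.3313, y 2.3182 (then +1.0353 / +3.8637)
    (4,6) via x @ 0.3313
    (5,6) via x @ 1.3666
    (5,7) via y @ 2.3182
    (6,7) via x @ 2.4018
    (7,7) via x @ 3.4371
    (8,7) via x @ 4.4724  # hit
  → r_7 = 4.4724

ranges = [1.6564, 1.2000, 2.7745, 1.6166, 5.5905, 4.9883, 4.4724]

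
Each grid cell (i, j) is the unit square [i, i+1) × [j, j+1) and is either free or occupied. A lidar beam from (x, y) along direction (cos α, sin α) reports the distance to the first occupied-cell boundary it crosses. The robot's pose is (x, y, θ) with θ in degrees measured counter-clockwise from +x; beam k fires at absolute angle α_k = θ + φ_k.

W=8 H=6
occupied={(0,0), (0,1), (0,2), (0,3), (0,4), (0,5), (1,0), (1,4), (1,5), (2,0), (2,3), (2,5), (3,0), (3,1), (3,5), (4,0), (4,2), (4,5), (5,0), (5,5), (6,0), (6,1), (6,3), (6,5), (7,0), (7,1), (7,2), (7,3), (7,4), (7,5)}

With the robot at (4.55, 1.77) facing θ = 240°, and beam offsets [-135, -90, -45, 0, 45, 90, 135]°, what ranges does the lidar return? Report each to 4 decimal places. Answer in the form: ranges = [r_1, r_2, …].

beam 1: φ=-135°, α=105°
  dir = (cos 105°, sin 105°) = (-0.2588, 0.9659); from cell (4,1)
  next x-line at t=2.1250, next y-line at t=0.2381; Δt_x=3.8637, Δt_y=1.0353
    y: enter (4,2) at t=0.2381 ← occupied
  → r_1 = 0.2381
beam 2: φ=-90°, α=150°
  dir = (cos 150°, sin 150°) = (-0.8660, 0.5000); from cell (4,1)
  next x-line at t=0.6351, next y-line at t=0.4600; Δt_x=1.1547, Δt_y=2.0000
    y: enter (4,2) at t=0.4600 ← occupied
  → r_2 = 0.4600
beam 3: φ=-45°, α=195°
  dir = (cos 195°, sin 195°) = (-0.9659, -0.2588); from cell (4,1)
  next x-line at t=0.5694, next y-line at t=2.9751; Δt_x=1.0353, Δt_y=3.8637
    x: enter (3,1) at t=0.5694 ← occupied
  → r_3 = 0.5694
beam 4: φ=0°, α=240°
  dir = (cos 240°, sin 240°) = (-0.5000, -0.8660); from cell (4,1)
  next x-line at t=1.1000, next y-line at t=0.8891; Δt_x=2.0000, Δt_y=1.1547
    y: enter (4,0) at t=0.8891 ← occupied
  → r_4 = 0.8891
beam 5: φ=45°, α=285°
  dir = (cos 285°, sin 285°) = (0.2588, -0.9659); from cell (4,1)
  next x-line at t=1.7387, next y-line at t=0.7972; Δt_x=3.8637, Δt_y=1.0353
    y: enter (4,0) at t=0.7972 ← occupied
  → r_5 = 0.7972
beam 6: φ=90°, α=330°
  dir = (cos 330°, sin 330°) = (0.8660, -0.5000); from cell (4,1)
  next x-line at t=0.5196, next y-line at t=1.5400; Δt_x=1.1547, Δt_y=2.0000
    x: enter (5,1) at t=0.5196
    y: enter (5,0) at t=1.5400 ← occupied
  → r_6 = 1.5400
beam 7: φ=135°, α=15°
  dir = (cos 15°, sin 15°) = (0.9659, 0.2588); from cell (4,1)
  next x-line at t=0.4659, next y-line at t=0.8887; Δt_x=1.0353, Δt_y=3.8637
    x: enter (5,1) at t=0.4659
    y: enter (5,2) at t=0.8887
    x: enter (6,2) at t=1.5012
    x: enter (7,2) at t=2.5364 ← occupied
  → r_7 = 2.5364

ranges = [0.2381, 0.4600, 0.5694, 0.8891, 0.7972, 1.5400, 2.5364]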